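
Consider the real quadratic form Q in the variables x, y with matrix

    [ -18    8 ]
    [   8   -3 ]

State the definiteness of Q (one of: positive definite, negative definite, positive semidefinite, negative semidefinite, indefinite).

For the 2×2 matrix [[-18, 8], [8, -3]]: det = -18·-3 − (8)² = -10, trace = -21.
det < 0 so the eigenvalues have opposite signs; the form is indefinite.

indefinite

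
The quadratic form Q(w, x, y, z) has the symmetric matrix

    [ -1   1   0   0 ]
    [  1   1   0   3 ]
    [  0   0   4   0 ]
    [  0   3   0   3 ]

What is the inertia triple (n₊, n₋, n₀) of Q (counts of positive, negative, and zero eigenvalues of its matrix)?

Row-reducing A symmetrically gives the diagonal entries -1, 2, 4, -3/2.
So there are 2 positive, 2 negative pivots.

(2, 2, 0)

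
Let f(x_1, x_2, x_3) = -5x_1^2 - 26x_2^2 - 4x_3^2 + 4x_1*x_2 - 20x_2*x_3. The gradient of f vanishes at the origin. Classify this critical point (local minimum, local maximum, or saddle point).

The Hessian at the origin is H = [[-10, 4, 0], [4, -52, -20], [0, -20, -8]].
Symmetric row and column elimination reduces H to a congruent diagonal form with pivots -10, -252/5, -4/63.
Counting signs: 3 negative.
H is negative definite, so the origin is a strict local maximum.

local maximum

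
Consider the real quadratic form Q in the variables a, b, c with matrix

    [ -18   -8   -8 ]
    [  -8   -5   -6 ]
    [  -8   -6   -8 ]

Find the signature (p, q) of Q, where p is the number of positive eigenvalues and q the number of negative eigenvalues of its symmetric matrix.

(0, 3)

Congruent diagonalization of A (simultaneous row and column reduction) yields pivots -18, -13/9, -4/13.
Counting signs: 3 negative.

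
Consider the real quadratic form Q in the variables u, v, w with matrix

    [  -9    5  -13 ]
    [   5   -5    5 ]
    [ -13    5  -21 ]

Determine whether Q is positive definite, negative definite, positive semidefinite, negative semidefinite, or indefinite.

negative semidefinite

Congruent diagonalization of A (simultaneous row and column reduction) yields pivots -9, -20/9, 0.
Counting signs: 2 negative, 1 zero.
Hence Q is negative semidefinite.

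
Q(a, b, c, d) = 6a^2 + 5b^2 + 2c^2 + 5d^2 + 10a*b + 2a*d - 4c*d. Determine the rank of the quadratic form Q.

Write A = [[6, 5, 0, 1], [5, 5, 0, 0], [0, 0, 2, -2], [1, 0, -2, 5]].
Congruent diagonalization of A (simultaneous row and column reduction) yields pivots 6, 5/6, 2, 2.
That gives 4 positive pivots.
The rank is the number of nonzero pivots: 4.

4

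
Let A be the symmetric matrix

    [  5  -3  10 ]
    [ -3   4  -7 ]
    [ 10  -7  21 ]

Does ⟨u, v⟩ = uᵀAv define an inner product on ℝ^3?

An LDLᵀ factorisation of A has diagonal entries 5, 11/5, 6/11.
Counting signs: 3 positive.
Hence Q is positive definite.
⟨·,·⟩ is an inner product exactly when A is positive definite.

yes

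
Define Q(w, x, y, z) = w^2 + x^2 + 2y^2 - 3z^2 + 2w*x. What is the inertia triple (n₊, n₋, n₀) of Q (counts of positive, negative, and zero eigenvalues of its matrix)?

(2, 1, 1)

Write A = [[1, 1, 0, 0], [1, 1, 0, 0], [0, 0, 2, 0], [0, 0, 0, -3]].
Congruent diagonalization of A (simultaneous row and column reduction) yields pivots 1, 0, 2, -3.
So there are 2 positive, 1 negative, 1 zero pivots.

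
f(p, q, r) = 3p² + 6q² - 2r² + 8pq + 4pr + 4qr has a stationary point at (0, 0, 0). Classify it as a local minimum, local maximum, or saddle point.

saddle point

The Hessian at the origin is H = [[6, 8, 4], [8, 12, 4], [4, 4, -4]].
An LDLᵀ factorisation of H has diagonal entries 6, 4/3, -8.
That gives 2 positive, 1 negative pivots.
H is indefinite, so the origin is a saddle point.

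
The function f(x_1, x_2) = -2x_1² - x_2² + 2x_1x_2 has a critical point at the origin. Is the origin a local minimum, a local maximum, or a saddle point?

local maximum

The Hessian at the origin is H = [[-4, 2], [2, -2]].
det H = -4·-2 − (2)² = 4 > 0 and H[1,1] = -4 < 0, so H is negative definite.
Therefore the origin is a local maximum.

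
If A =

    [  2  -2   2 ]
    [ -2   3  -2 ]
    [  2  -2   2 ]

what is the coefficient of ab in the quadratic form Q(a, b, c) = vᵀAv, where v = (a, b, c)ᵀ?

The coefficient of ab is A[1,2] + A[2,1] = 2·(-2) = -4.

-4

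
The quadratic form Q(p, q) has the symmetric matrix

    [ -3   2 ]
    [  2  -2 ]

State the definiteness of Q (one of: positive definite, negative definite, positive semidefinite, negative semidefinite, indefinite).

negative definite

An LDLᵀ factorisation of A has diagonal entries -3, -2/3.
That gives 2 negative pivots.
Hence Q is negative definite.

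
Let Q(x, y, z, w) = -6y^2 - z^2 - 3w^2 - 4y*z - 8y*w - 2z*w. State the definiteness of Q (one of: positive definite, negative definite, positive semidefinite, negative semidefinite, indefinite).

The associated matrix is A = [[0, 0, 0, 0], [0, -6, -2, -4], [0, -2, -1, -1], [0, -4, -1, -3]].
Row-reducing A symmetrically gives the diagonal entries 0, -6, -1/3, 0.
Counting signs: 2 negative, 2 zero.
Hence Q is negative semidefinite.

negative semidefinite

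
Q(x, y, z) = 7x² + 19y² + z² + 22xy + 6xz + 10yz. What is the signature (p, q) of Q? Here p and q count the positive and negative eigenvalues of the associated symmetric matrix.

The symmetric matrix is A = [[7, 11, 3], [11, 19, 5], [3, 5, 1]].
Symmetric row and column elimination reduces A to a congruent diagonal form with pivots 7, 12/7, -1/3.
So there are 2 positive, 1 negative pivots.

(2, 1)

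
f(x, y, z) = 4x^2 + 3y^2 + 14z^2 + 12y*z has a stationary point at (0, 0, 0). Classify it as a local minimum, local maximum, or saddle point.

local minimum

The Hessian at the origin is H = [[8, 0, 0], [0, 6, 12], [0, 12, 28]].
Row-reducing H symmetrically gives the diagonal entries 8, 6, 4.
Counting signs: 3 positive.
H is positive definite, so the origin is a strict local minimum.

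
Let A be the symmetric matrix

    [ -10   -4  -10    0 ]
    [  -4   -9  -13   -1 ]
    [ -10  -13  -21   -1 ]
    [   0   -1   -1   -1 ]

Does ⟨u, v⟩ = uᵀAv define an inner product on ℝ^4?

no

Applying the same elementary operations to the rows and columns of A produces a congruent diagonal matrix with entries -10, -37/5, -2/37, 0.
That gives 3 negative, 1 zero pivots.
Hence Q is negative semidefinite.
⟨·,·⟩ is an inner product exactly when A is positive definite.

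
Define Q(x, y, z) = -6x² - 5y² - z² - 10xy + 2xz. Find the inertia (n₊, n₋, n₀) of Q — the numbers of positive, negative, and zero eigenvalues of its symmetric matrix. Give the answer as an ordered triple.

(0, 2, 1)

The associated matrix is A = [[-6, -5, 1], [-5, -5, 0], [1, 0, -1]].
Congruent diagonalization of A (simultaneous row and column reduction) yields pivots -6, -5/6, 0.
That gives 2 negative, 1 zero pivots.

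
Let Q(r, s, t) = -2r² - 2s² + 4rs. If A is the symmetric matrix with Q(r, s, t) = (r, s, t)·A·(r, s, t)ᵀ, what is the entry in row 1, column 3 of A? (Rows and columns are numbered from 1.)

0

The coefficient of r·t in Q is 0. For a symmetric A this equals A[1,3] + A[3,1] = 2·A[1,3].
So A[1,3] = 0/2 = 0.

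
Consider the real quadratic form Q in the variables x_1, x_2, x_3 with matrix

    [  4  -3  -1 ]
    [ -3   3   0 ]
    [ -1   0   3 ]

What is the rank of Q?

3

Symmetric row and column elimination reduces A to a congruent diagonal form with pivots 4, 3/4, 2.
That gives 3 positive pivots.
The rank is the number of nonzero pivots: 3.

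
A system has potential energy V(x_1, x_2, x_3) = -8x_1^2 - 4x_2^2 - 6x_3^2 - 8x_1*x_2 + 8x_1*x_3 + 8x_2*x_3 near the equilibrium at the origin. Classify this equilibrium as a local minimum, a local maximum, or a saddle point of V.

The Hessian at the origin is H = [[-16, -8, 8], [-8, -8, 8], [8, 8, -12]].
Symmetric row and column elimination reduces H to a congruent diagonal form with pivots -16, -4, -4.
Counting signs: 3 negative.
H is negative definite, so the origin is a strict local maximum.

local maximum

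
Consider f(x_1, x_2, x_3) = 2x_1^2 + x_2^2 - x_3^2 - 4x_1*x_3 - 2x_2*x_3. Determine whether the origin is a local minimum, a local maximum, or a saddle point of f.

The Hessian at the origin is H = [[4, 0, -4], [0, 2, -2], [-4, -2, -2]].
Applying the same elementary operations to the rows and columns of H produces a congruent diagonal matrix with entries 4, 2, -8.
So there are 2 positive, 1 negative pivots.
H is indefinite, so the origin is a saddle point.

saddle point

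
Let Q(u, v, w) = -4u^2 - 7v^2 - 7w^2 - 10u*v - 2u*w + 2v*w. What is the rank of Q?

2

The associated matrix is A = [[-4, -5, -1], [-5, -7, 1], [-1, 1, -7]].
Congruent diagonalization of A (simultaneous row and column reduction) yields pivots -4, -3/4, 0.
So there are 2 negative, 1 zero pivots.
The rank is the number of nonzero pivots: 2.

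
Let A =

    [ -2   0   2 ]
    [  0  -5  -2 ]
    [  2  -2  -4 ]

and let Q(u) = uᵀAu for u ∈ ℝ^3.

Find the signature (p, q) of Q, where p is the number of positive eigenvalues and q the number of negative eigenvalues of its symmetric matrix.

(0, 3)

Symmetric row and column elimination reduces A to a congruent diagonal form with pivots -2, -5, -6/5.
That gives 3 negative pivots.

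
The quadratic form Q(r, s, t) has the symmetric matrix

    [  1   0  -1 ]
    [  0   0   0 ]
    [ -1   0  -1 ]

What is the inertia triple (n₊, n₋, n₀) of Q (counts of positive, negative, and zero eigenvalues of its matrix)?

Congruent diagonalization of A (simultaneous row and column reduction) yields pivots 1, 0, -2.
Counting signs: 1 positive, 1 negative, 1 zero.

(1, 1, 1)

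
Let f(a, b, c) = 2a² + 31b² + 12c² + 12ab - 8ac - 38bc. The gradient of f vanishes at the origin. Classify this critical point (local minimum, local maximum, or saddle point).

The Hessian at the origin is H = [[4, 12, -8], [12, 62, -38], [-8, -38, 24]].
An LDLᵀ factorisation of H has diagonal entries 4, 26, 6/13.
Counting signs: 3 positive.
H is positive definite, so the origin is a strict local minimum.

local minimum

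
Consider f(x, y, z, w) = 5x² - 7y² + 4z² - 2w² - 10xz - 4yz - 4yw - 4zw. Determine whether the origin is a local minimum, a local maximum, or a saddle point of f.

The Hessian at the origin is H = [[10, 0, -10, 0], [0, -14, -4, -4], [-10, -4, 8, -4], [0, -4, -4, -4]].
Applying the same elementary operations to the rows and columns of H produces a congruent diagonal matrix with entries 10, -14, -6/7, 20/3.
That gives 2 positive, 2 negative pivots.
H is indefinite, so the origin is a saddle point.

saddle point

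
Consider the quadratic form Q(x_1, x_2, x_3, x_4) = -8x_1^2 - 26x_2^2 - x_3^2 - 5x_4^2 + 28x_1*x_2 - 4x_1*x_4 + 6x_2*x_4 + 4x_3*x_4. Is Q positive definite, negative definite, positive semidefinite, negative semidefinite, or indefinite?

negative definite

The associated matrix is A = [[-8, 14, 0, -2], [14, -26, 0, 3], [0, 0, -1, 2], [-2, 3, 2, -5]].
Symmetric row and column elimination reduces A to a congruent diagonal form with pivots -8, -3/2, -1, -1/3.
That gives 4 negative pivots.
Hence Q is negative definite.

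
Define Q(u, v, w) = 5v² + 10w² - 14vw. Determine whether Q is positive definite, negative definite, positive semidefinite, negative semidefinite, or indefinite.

Write A = [[0, 0, 0], [0, 5, -7], [0, -7, 10]].
Row-reducing A symmetrically gives the diagonal entries 0, 5, 1/5.
That gives 2 positive, 1 zero pivots.
Hence Q is positive semidefinite.

positive semidefinite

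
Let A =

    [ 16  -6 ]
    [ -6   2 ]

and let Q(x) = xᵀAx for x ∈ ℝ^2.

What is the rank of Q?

2

Congruent diagonalization of A (simultaneous row and column reduction) yields pivots 16, -1/4.
That gives 1 positive, 1 negative pivots.
The rank is the number of nonzero pivots: 2.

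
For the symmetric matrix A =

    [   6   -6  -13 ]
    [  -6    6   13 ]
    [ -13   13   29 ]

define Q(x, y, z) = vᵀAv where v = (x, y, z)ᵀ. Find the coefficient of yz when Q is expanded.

26

The coefficient of yz is A[2,3] + A[3,2] = 2·13 = 26.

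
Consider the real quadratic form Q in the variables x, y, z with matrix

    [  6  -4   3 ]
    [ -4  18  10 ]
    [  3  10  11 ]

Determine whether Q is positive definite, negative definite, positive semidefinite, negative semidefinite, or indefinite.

positive definite

Congruent diagonalization of A (simultaneous row and column reduction) yields pivots 6, 46/3, 5/46.
Counting signs: 3 positive.
Hence Q is positive definite.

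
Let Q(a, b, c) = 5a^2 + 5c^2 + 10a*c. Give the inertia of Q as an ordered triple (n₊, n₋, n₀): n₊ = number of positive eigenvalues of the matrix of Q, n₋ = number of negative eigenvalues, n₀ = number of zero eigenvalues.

Write A = [[5, 0, 5], [0, 0, 0], [5, 0, 5]].
Applying the same elementary operations to the rows and columns of A produces a congruent diagonal matrix with entries 5, 0, 0.
That gives 1 positive, 2 zero pivots.

(1, 0, 2)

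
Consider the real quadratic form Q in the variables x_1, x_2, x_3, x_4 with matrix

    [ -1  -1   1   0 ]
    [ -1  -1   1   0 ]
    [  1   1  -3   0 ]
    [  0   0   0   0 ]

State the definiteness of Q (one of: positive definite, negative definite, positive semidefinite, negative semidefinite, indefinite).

negative semidefinite

Applying the same elementary operations to the rows and columns of A produces a congruent diagonal matrix with entries -1, 0, -2, 0.
Counting signs: 2 negative, 2 zero.
Hence Q is negative semidefinite.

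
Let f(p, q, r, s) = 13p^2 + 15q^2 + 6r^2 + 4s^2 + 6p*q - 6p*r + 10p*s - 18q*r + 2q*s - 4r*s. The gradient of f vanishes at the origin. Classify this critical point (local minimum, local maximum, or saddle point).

The Hessian at the origin is H = [[26, 6, -6, 10], [6, 30, -18, 2], [-6, -18, 12, -4], [10, 2, -4, 8]].
Row-reducing H symmetrically gives the diagonal entries 26, 372/13, 30/31, 8/15.
Counting signs: 4 positive.
H is positive definite, so the origin is a strict local minimum.

local minimum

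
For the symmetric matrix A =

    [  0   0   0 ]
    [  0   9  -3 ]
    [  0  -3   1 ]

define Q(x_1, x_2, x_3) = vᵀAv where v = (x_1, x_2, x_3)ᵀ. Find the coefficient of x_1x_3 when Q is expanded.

0

The coefficient of x_1x_3 is A[1,3] + A[3,1] = 2·0 = 0.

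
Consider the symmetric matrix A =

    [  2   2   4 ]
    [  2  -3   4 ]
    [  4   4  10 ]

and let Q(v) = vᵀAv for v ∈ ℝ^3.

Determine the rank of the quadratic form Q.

3

Congruent diagonalization of A (simultaneous row and column reduction) yields pivots 2, -5, 2.
So there are 2 positive, 1 negative pivots.
The rank is the number of nonzero pivots: 3.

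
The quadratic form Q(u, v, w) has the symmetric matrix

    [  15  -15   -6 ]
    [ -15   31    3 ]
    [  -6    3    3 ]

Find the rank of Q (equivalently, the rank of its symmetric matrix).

Applying the same elementary operations to the rows and columns of A produces a congruent diagonal matrix with entries 15, 16, 3/80.
Counting signs: 3 positive.
The rank is the number of nonzero pivots: 3.

3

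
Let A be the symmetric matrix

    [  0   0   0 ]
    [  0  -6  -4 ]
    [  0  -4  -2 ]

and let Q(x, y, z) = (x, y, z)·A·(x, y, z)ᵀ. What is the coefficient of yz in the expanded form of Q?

-8

The coefficient of yz is A[2,3] + A[3,2] = 2·(-4) = -8.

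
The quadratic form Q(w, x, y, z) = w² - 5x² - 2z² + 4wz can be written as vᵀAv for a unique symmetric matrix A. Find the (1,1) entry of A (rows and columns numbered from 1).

The coefficient of w² in Q is 1, and that is exactly A[1,1].

1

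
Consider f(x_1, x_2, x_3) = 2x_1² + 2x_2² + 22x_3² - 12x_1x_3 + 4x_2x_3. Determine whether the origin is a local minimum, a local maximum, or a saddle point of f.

The Hessian at the origin is H = [[4, 0, -12], [0, 4, 4], [-12, 4, 44]].
Row-reducing H symmetrically gives the diagonal entries 4, 4, 4.
Counting signs: 3 positive.
H is positive definite, so the origin is a strict local minimum.

local minimum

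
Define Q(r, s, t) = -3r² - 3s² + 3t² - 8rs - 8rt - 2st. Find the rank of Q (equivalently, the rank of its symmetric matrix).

The associated matrix is A = [[-3, -4, -4], [-4, -3, -1], [-4, -1, 3]].
Symmetric row and column elimination reduces A to a congruent diagonal form with pivots -3, 7/3, 2/7.
Counting signs: 2 positive, 1 negative.
The rank is the number of nonzero pivots: 3.

3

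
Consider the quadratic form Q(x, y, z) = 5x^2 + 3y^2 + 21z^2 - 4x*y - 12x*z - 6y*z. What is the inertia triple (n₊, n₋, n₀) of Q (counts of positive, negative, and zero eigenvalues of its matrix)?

The associated matrix is A = [[5, -2, -6], [-2, 3, -3], [-6, -3, 21]].
An LDLᵀ factorisation of A has diagonal entries 5, 11/5, 6/11.
Counting signs: 3 positive.

(3, 0, 0)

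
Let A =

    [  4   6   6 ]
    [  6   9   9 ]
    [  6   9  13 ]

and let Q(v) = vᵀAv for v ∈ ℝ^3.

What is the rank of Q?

Applying the same elementary operations to the rows and columns of A produces a congruent diagonal matrix with entries 4, 0, 4.
So there are 2 positive, 1 zero pivots.
The rank is the number of nonzero pivots: 2.

2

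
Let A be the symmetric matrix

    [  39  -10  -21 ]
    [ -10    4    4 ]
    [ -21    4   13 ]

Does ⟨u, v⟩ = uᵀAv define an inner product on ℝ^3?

yes

Row-reducing A symmetrically gives the diagonal entries 39, 56/39, 5/14.
So there are 3 positive pivots.
Hence Q is positive definite.
⟨·,·⟩ is an inner product exactly when A is positive definite.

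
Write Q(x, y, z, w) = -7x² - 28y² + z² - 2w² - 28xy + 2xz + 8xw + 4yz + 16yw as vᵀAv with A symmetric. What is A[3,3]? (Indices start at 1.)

The coefficient of z² in Q is 1, and that is exactly A[3,3].

1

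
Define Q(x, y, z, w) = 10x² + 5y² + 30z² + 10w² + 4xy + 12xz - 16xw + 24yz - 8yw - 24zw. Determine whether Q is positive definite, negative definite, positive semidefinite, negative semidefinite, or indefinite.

positive semidefinite

The associated matrix is A = [[10, 2, 6, -8], [2, 5, 12, -4], [6, 12, 30, -12], [-8, -4, -12, 10]].
Row-reducing A symmetrically gives the diagonal entries 10, 23/5, 24/23, 0.
So there are 3 positive, 1 zero pivots.
Hence Q is positive semidefinite.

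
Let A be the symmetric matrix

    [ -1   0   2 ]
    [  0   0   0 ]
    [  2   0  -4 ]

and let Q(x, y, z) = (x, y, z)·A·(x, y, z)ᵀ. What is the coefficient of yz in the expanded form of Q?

The coefficient of yz is A[2,3] + A[3,2] = 2·0 = 0.

0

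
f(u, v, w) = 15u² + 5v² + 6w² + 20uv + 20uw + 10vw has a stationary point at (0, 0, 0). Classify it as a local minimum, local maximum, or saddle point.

The Hessian at the origin is H = [[30, 20, 20], [20, 10, 10], [20, 10, 12]].
Row-reducing H symmetrically gives the diagonal entries 30, -10/3, 2.
Counting signs: 2 positive, 1 negative.
H is indefinite, so the origin is a saddle point.

saddle point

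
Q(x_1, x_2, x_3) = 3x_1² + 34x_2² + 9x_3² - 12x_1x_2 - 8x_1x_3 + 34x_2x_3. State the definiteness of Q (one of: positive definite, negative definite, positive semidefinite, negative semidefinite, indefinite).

indefinite

The associated matrix is A = [[3, -6, -4], [-6, 34, 17], [-4, 17, 9]].
Applying the same elementary operations to the rows and columns of A produces a congruent diagonal matrix with entries 3, 22, -1/66.
So there are 2 positive, 1 negative pivots.
Hence Q is indefinite.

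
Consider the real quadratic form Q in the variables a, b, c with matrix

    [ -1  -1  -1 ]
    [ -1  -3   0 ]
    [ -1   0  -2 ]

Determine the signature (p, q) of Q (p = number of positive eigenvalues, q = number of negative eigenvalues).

(0, 3)

Row-reducing A symmetrically gives the diagonal entries -1, -2, -1/2.
Counting signs: 3 negative.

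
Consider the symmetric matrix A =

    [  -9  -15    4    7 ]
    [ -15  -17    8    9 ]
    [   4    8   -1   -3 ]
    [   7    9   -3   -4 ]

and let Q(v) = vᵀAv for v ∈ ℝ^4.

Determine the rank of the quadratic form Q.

Applying the same elementary operations to the rows and columns of A produces a congruent diagonal matrix with entries -9, 8, 5/9, 0.
That gives 2 positive, 1 negative, 1 zero pivots.
The rank is the number of nonzero pivots: 3.

3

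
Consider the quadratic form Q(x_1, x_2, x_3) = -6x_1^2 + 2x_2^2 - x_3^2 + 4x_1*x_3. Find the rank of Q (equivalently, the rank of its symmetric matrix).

The associated matrix is A = [[-6, 0, 2], [0, 2, 0], [2, 0, -1]].
Symmetric row and column elimination reduces A to a congruent diagonal form with pivots -6, 2, -1/3.
Counting signs: 1 positive, 2 negative.
The rank is the number of nonzero pivots: 3.

3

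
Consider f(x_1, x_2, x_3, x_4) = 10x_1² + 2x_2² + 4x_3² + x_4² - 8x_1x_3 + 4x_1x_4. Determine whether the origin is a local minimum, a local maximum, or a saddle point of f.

local minimum

The Hessian at the origin is H = [[20, 0, -8, 4], [0, 4, 0, 0], [-8, 0, 8, 0], [4, 0, 0, 2]].
Applying the same elementary operations to the rows and columns of H produces a congruent diagonal matrix with entries 20, 4, 24/5, 2/3.
That gives 4 positive pivots.
H is positive definite, so the origin is a strict local minimum.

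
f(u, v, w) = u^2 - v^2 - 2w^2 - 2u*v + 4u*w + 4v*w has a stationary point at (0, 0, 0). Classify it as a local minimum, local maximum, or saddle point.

saddle point

The Hessian at the origin is H = [[2, -2, 4], [-2, -2, 4], [4, 4, -4]].
Symmetric row and column elimination reduces H to a congruent diagonal form with pivots 2, -4, 4.
Counting signs: 2 positive, 1 negative.
H is indefinite, so the origin is a saddle point.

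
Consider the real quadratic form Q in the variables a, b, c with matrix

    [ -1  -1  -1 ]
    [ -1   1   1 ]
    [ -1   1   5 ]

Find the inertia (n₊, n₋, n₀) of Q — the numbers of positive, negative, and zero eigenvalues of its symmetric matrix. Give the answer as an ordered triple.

(2, 1, 0)

Row-reducing A symmetrically gives the diagonal entries -1, 2, 4.
So there are 2 positive, 1 negative pivots.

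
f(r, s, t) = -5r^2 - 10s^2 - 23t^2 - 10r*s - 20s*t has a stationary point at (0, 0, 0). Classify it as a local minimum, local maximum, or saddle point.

local maximum

The Hessian at the origin is H = [[-10, -10, 0], [-10, -20, -20], [0, -20, -46]].
Congruent diagonalization of H (simultaneous row and column reduction) yields pivots -10, -10, -6.
Counting signs: 3 negative.
H is negative definite, so the origin is a strict local maximum.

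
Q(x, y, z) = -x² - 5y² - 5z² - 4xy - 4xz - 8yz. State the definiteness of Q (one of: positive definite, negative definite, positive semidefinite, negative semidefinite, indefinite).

negative definite

The associated matrix is A = [[-1, -2, -2], [-2, -5, -4], [-2, -4, -5]].
Applying the same elementary operations to the rows and columns of A produces a congruent diagonal matrix with entries -1, -1, -1.
That gives 3 negative pivots.
Hence Q is negative definite.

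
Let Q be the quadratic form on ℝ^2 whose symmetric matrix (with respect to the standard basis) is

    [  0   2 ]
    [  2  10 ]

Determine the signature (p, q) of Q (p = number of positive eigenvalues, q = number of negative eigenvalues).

(1, 1)

By Sylvester's law of inertia any congruent diagonalization of A has 1 positive, 1 negative and 0 zero entries.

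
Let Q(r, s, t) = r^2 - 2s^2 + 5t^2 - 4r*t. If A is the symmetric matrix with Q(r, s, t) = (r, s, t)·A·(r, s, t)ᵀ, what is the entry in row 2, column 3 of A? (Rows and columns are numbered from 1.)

The coefficient of s·t in Q is 0. For a symmetric A this equals A[2,3] + A[3,2] = 2·A[2,3].
So A[2,3] = 0/2 = 0.

0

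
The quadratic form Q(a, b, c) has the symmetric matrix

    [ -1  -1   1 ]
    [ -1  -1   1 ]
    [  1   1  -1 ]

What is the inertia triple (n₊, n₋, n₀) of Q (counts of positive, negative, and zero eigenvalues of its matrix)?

(0, 1, 2)

Symmetric row and column elimination reduces A to a congruent diagonal form with pivots -1, 0, 0.
That gives 1 negative, 2 zero pivots.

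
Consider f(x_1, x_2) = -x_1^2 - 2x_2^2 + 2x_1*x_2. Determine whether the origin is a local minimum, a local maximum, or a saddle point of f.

The Hessian at the origin is H = [[-2, 2], [2, -4]].
det H = -2·-4 − (2)² = 4 > 0 and H[1,1] = -2 < 0, so H is negative definite.
Therefore the origin is a local maximum.

local maximum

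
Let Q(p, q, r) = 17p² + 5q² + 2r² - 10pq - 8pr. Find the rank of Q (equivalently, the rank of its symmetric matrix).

The associated matrix is A = [[17, -5, -4], [-5, 5, 0], [-4, 0, 2]].
An LDLᵀ factorisation of A has diagonal entries 17, 60/17, 2/3.
So there are 3 positive pivots.
The rank is the number of nonzero pivots: 3.

3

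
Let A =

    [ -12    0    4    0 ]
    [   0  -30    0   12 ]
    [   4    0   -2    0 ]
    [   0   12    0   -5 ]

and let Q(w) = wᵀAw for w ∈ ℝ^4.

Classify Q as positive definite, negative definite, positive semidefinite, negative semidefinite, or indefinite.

Leading principal minors: Δ_1 = -12, Δ_2 = 360, Δ_3 = -240, Δ_4 = 48.
The signs alternate starting with Δ_1 < 0, so by Sylvester's criterion Q is negative definite.

negative definite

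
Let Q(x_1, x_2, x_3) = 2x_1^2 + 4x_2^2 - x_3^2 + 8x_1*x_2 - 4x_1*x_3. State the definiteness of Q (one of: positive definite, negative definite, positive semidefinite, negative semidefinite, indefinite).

indefinite

The associated matrix is A = [[2, 4, -2], [4, 4, 0], [-2, 0, -1]].
Applying the same elementary operations to the rows and columns of A produces a congruent diagonal matrix with entries 2, -4, 1.
Counting signs: 2 positive, 1 negative.
Hence Q is indefinite.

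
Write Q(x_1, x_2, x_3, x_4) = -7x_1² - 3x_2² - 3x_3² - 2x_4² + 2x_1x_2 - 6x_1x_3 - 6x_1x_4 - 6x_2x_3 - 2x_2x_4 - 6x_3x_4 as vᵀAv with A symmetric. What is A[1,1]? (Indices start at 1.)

-7

The coefficient of x_1² in Q is -7, and that is exactly A[1,1].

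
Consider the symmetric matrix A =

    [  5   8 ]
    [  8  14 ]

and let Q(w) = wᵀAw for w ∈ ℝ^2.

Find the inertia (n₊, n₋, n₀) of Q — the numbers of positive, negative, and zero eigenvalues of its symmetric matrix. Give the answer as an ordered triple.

An LDLᵀ factorisation of A has diagonal entries 5, 6/5.
So there are 2 positive pivots.

(2, 0, 0)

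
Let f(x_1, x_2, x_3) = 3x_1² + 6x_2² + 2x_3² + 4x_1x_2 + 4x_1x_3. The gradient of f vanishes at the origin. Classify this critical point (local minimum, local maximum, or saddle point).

The Hessian at the origin is H = [[6, 4, 4], [4, 12, 0], [4, 0, 4]].
An LDLᵀ factorisation of H has diagonal entries 6, 28/3, 4/7.
Counting signs: 3 positive.
H is positive definite, so the origin is a strict local minimum.

local minimum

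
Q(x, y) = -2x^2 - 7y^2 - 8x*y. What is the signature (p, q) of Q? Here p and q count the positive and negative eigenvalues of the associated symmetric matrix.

(1, 1)

The associated matrix is A = [[-2, -4], [-4, -7]].
Applying the same elementary operations to the rows and columns of A produces a congruent diagonal matrix with entries -2, 1.
Counting signs: 1 positive, 1 negative.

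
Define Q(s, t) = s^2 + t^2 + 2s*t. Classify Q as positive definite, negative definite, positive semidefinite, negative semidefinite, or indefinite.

positive semidefinite

The symmetric matrix of Q is [[1, 1], [1, 1]].
For the 2×2 matrix [[1, 1], [1, 1]]: det = 1·1 − (1)² = 0, trace = 2.
det = 0 so one eigenvalue is zero; the form is semidefinite with the sign of the trace.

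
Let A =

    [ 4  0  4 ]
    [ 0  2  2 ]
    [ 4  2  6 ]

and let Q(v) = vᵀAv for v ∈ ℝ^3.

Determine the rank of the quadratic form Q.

Symmetric row and column elimination reduces A to a congruent diagonal form with pivots 4, 2, 0.
So there are 2 positive, 1 zero pivots.
The rank is the number of nonzero pivots: 2.

2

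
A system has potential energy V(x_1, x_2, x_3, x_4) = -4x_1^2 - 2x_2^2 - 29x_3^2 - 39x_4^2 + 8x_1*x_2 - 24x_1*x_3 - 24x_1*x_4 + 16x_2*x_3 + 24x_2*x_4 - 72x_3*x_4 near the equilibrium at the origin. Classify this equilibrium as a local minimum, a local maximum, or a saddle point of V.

The Hessian at the origin is H = [[-8, 8, -24, -24], [8, -4, 16, 24], [-24, 16, -58, -72], [-24, 24, -72, -78]].
Congruent diagonalization of H (simultaneous row and column reduction) yields pivots -8, 4, -2, -6.
Counting signs: 1 positive, 3 negative.
H is indefinite, so the origin is a saddle point.

saddle point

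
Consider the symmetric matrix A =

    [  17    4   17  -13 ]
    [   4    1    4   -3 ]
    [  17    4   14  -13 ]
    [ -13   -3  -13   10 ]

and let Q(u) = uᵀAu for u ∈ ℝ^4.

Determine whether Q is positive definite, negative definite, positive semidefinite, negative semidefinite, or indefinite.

Congruent diagonalization of A (simultaneous row and column reduction) yields pivots 17, 1/17, -3, 0.
That gives 2 positive, 1 negative, 1 zero pivots.
Hence Q is indefinite.

indefinite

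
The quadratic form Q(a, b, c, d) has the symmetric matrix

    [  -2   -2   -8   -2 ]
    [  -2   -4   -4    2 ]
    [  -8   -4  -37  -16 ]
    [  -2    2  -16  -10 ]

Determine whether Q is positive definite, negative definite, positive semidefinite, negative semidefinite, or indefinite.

indefinite

Congruent diagonalization of A (simultaneous row and column reduction) yields pivots -2, -2, 3, 0.
Counting signs: 1 positive, 2 negative, 1 zero.
Hence Q is indefinite.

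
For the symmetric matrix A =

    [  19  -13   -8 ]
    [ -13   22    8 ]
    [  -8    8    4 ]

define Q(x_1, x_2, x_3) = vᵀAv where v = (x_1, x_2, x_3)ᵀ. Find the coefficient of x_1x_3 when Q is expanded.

The coefficient of x_1x_3 is A[1,3] + A[3,1] = 2·(-8) = -16.

-16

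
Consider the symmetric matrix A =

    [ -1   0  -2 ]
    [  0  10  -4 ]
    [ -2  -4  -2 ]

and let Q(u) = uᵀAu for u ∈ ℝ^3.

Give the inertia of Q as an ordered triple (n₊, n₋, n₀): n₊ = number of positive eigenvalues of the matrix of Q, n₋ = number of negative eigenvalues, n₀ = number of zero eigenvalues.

Applying the same elementary operations to the rows and columns of A produces a congruent diagonal matrix with entries -1, 10, 2/5.
So there are 2 positive, 1 negative pivots.

(2, 1, 0)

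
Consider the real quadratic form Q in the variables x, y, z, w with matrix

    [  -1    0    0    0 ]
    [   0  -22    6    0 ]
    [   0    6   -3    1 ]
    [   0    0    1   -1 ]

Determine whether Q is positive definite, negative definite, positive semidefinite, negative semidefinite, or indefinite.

Leading principal minors: Δ_1 = -1, Δ_2 = 22, Δ_3 = -30, Δ_4 = 8.
The signs alternate starting with Δ_1 < 0, so by Sylvester's criterion Q is negative definite.

negative definite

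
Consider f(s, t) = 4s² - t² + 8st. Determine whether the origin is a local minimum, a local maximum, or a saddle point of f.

The Hessian at the origin is H = [[8, 8], [8, -2]].
det H = 8·-2 − (8)² = -80 < 0, so H is indefinite.
Therefore the origin is a saddle point.

saddle point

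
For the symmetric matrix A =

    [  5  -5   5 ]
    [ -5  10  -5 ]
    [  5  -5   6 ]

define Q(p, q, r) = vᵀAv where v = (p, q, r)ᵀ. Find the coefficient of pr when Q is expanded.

10

The coefficient of pr is A[1,3] + A[3,1] = 2·5 = 10.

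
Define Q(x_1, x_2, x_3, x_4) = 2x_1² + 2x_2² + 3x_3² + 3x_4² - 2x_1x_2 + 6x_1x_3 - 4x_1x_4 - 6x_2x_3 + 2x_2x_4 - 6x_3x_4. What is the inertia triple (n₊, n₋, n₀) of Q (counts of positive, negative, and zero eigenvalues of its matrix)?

(3, 1, 0)

The symmetric matrix is A = [[2, -1, 3, -2], [-1, 2, -3, 1], [3, -3, 3, -3], [-2, 1, -3, 3]].
Row-reducing A symmetrically gives the diagonal entries 2, 3/2, -3, 1.
Counting signs: 3 positive, 1 negative.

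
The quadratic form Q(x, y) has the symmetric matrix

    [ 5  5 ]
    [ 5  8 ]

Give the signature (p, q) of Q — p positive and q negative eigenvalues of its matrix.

(2, 0)

Congruent diagonalization of A (simultaneous row and column reduction) yields pivots 5, 3.
That gives 2 positive pivots.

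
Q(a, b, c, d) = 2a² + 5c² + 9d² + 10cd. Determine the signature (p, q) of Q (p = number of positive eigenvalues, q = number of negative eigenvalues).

The associated matrix is A = [[2, 0, 0, 0], [0, 0, 0, 0], [0, 0, 5, 5], [0, 0, 5, 9]].
Symmetric row and column elimination reduces A to a congruent diagonal form with pivots 2, 0, 5, 4.
So there are 3 positive, 1 zero pivots.

(3, 0)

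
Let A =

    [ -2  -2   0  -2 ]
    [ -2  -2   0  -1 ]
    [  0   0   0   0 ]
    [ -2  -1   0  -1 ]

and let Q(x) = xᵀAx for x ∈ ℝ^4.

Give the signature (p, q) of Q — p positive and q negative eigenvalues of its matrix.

(1, 2)

By Sylvester's law of inertia any congruent diagonalization of A has 1 positive, 2 negative and 1 zero entries.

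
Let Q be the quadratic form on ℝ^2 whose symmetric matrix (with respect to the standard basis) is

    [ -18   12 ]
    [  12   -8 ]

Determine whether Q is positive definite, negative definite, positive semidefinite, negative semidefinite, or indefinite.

For the 2×2 matrix [[-18, 12], [12, -8]]: det = -18·-8 − (12)² = 0, trace = -26.
det = 0 so one eigenvalue is zero; the form is semidefinite with the sign of the trace.

negative semidefinite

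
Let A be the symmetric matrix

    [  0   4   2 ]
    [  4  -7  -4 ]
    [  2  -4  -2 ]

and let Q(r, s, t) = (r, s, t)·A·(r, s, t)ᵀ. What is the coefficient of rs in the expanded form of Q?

The coefficient of rs is A[1,2] + A[2,1] = 2·4 = 8.

8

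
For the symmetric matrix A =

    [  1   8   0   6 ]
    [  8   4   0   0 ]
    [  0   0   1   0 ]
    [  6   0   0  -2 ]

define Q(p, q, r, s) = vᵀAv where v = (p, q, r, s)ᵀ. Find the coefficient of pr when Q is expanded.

0

The coefficient of pr is A[1,3] + A[3,1] = 2·0 = 0.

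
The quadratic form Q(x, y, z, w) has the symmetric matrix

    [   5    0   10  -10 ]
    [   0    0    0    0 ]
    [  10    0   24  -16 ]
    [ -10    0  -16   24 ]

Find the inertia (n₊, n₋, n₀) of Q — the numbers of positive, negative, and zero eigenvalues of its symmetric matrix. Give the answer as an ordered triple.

Symmetric row and column elimination reduces A to a congruent diagonal form with pivots 5, 0, 4, 0.
Counting signs: 2 positive, 2 zero.

(2, 0, 2)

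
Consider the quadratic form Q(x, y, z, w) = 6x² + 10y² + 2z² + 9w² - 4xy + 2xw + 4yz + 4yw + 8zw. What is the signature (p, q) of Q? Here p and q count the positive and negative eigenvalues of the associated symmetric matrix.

(4, 0)

The associated matrix is A = [[6, -2, 0, 1], [-2, 10, 2, 2], [0, 2, 2, 4], [1, 2, 4, 9]].
An LDLᵀ factorisation of A has diagonal entries 6, 28/3, 11/7, 5/11.
That gives 4 positive pivots.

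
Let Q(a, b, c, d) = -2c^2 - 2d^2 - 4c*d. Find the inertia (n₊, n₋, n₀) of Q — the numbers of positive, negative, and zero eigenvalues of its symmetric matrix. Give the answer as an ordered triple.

(0, 1, 3)

The symmetric matrix is A = [[0, 0, 0, 0], [0, 0, 0, 0], [0, 0, -2, -2], [0, 0, -2, -2]].
Congruent diagonalization of A (simultaneous row and column reduction) yields pivots 0, 0, -2, 0.
That gives 1 negative, 3 zero pivots.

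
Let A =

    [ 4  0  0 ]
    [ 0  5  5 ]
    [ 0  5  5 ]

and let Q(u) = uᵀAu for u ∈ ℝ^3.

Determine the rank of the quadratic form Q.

2

Applying the same elementary operations to the rows and columns of A produces a congruent diagonal matrix with entries 4, 5, 0.
So there are 2 positive, 1 zero pivots.
The rank is the number of nonzero pivots: 2.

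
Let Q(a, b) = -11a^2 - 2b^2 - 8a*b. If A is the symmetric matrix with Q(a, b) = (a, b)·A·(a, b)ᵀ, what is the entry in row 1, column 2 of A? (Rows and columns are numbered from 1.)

The coefficient of a·b in Q is -8. For a symmetric A this equals A[1,2] + A[2,1] = 2·A[1,2].
So A[1,2] = -8/2 = -4.

-4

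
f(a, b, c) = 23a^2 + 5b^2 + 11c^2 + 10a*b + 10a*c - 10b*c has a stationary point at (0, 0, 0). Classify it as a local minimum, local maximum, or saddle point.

local minimum

The Hessian at the origin is H = [[46, 10, 10], [10, 10, -10], [10, -10, 22]].
Row-reducing H symmetrically gives the diagonal entries 46, 180/23, 8/9.
That gives 3 positive pivots.
H is positive definite, so the origin is a strict local minimum.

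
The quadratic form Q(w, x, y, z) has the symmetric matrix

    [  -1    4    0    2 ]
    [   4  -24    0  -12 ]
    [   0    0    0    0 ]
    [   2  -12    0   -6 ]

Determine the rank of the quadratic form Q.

Applying the same elementary operations to the rows and columns of A produces a congruent diagonal matrix with entries -1, -8, 0, 0.
Counting signs: 2 negative, 2 zero.
The rank is the number of nonzero pivots: 2.

2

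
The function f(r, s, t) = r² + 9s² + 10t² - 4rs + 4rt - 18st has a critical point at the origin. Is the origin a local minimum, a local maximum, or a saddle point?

The Hessian at the origin is H = [[2, -4, 4], [-4, 18, -18], [4, -18, 20]].
Congruent diagonalization of H (simultaneous row and column reduction) yields pivots 2, 10, 2.
So there are 3 positive pivots.
H is positive definite, so the origin is a strict local minimum.

local minimum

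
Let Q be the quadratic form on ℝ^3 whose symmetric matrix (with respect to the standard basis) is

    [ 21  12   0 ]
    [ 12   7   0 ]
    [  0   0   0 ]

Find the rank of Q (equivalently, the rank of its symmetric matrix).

2

Symmetric row and column elimination reduces A to a congruent diagonal form with pivots 21, 1/7, 0.
That gives 2 positive, 1 zero pivots.
The rank is the number of nonzero pivots: 2.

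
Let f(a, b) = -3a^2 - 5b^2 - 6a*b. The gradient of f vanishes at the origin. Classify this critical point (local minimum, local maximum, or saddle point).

The Hessian at the origin is H = [[-6, -6], [-6, -10]].
det H = -6·-10 − (-6)² = 24 > 0 and H[1,1] = -6 < 0, so H is negative definite.
Therefore the origin is a local maximum.

local maximum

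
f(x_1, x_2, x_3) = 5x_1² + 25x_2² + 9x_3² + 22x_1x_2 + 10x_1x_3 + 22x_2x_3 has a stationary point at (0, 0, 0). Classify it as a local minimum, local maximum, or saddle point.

The Hessian at the origin is H = [[10, 22, 10], [22, 50, 22], [10, 22, 18]].
Symmetric row and column elimination reduces H to a congruent diagonal form with pivots 10, 8/5, 8.
Counting signs: 3 positive.
H is positive definite, so the origin is a strict local minimum.

local minimum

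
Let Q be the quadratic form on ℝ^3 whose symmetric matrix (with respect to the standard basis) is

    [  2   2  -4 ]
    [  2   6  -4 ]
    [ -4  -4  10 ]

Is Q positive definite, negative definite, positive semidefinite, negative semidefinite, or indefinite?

Leading principal minors: Δ_1 = 2, Δ_2 = 8, Δ_3 = 16.
All leading principal minors are positive, so by Sylvester's criterion Q is positive definite.

positive definite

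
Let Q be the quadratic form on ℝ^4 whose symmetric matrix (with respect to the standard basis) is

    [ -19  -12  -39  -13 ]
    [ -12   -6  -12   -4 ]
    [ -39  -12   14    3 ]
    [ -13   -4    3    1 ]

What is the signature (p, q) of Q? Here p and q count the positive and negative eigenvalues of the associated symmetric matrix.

Congruent diagonalization of A (simultaneous row and column reduction) yields pivots -19, 30/19, -7, 20/21.
Counting signs: 2 positive, 2 negative.

(2, 2)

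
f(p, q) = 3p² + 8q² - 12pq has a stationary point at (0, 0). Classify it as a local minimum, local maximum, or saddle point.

saddle point

The Hessian at the origin is H = [[6, -12], [-12, 16]].
det H = 6·16 − (-12)² = -48 < 0, so H is indefinite.
Therefore the origin is a saddle point.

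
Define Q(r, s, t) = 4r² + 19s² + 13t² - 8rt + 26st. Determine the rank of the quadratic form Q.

Write A = [[4, 0, -4], [0, 19, 13], [-4, 13, 13]].
Applying the same elementary operations to the rows and columns of A produces a congruent diagonal matrix with entries 4, 19, 2/19.
That gives 3 positive pivots.
The rank is the number of nonzero pivots: 3.

3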